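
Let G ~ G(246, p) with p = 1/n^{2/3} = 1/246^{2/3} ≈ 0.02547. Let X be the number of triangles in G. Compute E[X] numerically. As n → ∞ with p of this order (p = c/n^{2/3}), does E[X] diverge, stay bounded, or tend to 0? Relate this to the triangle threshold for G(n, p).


Number of potential triangles: C(246, 3) = 2450980.
Each occurs with probability p³ ≈ (0.02547)³ ≈ 1.652456e-05.
By linearity: E[X] = C(246, 3)·p³ ≈ 2450980 · 1.652456e-05 ≈ 40.5014.
Since α = 2/3 < 1, p = c/n^{2/3} ≫ 1/n is above the triangle threshold p ~ 1/n. Asymptotically E[X] ~ (c³/6)·n^{3(1−α)} = (1³/6)·n^{1} → ∞; triangles are abundant w.h.p.

E[X] ≈ 40.5014; in regime p = Θ(1/n^{2/3}) E[X] diverges (above the triangle threshold p ~ 1/n).


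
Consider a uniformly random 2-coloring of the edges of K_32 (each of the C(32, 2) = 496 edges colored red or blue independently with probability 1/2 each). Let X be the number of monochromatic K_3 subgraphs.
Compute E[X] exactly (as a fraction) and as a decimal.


Let X = Σ_S X_S over the C(32, 3) = 4960 subsets S of size 3, where X_S = 1 if the K_3 on S is monochromatic.
For a fixed S, the K_3 on S has C(3, 2) = 3 edges. P[all 3 edges red] = (1/2)^3, and likewise for blue, so P[monochromatic] = 2·(1/2)^3 = 2^{1 − 3} = 1/4.
By linearity: E[X] = C(32, 3) · 2^{1 − 3} = 4960 · 1/4 = 1240.
Numerically: E[X] ≈ 1240.00000.

E[X] = C(32,3)·2^(1−C(3,2)) = 1240 ≈ 1240.00000.


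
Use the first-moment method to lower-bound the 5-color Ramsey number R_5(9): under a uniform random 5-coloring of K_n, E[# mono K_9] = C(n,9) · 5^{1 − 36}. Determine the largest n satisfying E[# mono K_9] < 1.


We need C(n, 9) · 5^{1 − 36} < 1, i.e. C(n, 9) < 5^{36 − 1} = 2910383045673370361328125.
Check values of n near the boundary:
  n = 2166: C(2166, 9) = 2844037944203015677277940; 2844037944203015677277940 < 2910383045673370361328125? YES
  n = 2167: C(2167, 9) = 2855899084841489792706810; 2855899084841489792706810 < 2910383045673370361328125? YES
  n = 2168: C(2168, 9) = 2867804175977929537095120; 2867804175977929537095120 < 2910383045673370361328125? YES
  n = 2169: C(2169, 9) = 2879753360044504243499683; 2879753360044504243499683 < 2910383045673370361328125? YES
  n = 2170: C(2170, 9) = 2891746779868845075610510; 2891746779868845075610510 < 2910383045673370361328125? YES
  n = 2171: C(2171, 9) = 2903784578674959601827205; 2903784578674959601827205 < 2910383045673370361328125? YES
  n = 2172: C(2172, 9) = 2915866900084148060642020; 2915866900084148060642020 < 2910383045673370361328125? NO
  n = 2173: C(2173, 9) = 2927993888115921319674265; 2927993888115921319674265 < 2910383045673370361328125? NO
  n = 2174: C(2174, 9) = 2940165687188920530702934; 2940165687188920530702934 < 2910383045673370361328125? NO
The largest n with C(n, 9) < 2910383045673370361328125 is n = 2171 (where E[X] = 580756915734991920365441/582076609134674072265625 ≈ 0.9977328). Hence R_5(9) > 2171, i.e. R_5(9) ≥ 2172.

Largest n = 2171; hence R_5(9) > 2171.


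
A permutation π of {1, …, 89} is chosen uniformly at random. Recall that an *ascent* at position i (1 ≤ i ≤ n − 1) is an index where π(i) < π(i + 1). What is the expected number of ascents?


Write X = Σ X_I over i = 1, …, 88, with X_I the indicator of one ascent.
There are 88 indicators.
For each fixed i, the pair (π(i), π(i+1)) is a uniformly random ordered pair of distinct values from {1, …, 89}; by symmetry P[π(i) < π(i+1)] = 1/2.
By linearity: E[X] = 88 · (1/2) = (89 − 1) · (1/2) = 44 ≈ 44.00000.

E[X] = 44 = 44.00000.


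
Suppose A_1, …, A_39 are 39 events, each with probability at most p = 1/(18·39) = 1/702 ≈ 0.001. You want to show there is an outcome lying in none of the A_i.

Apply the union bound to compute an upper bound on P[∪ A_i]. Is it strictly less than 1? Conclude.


Union bound: P[∪_{i=1}^{39} A_i] ≤ Σ_i P[A_i] ≤ 39·p = 39·(1/702) = 1/18.
Numerically: 1/18 ≈ 0.056.
Is 1/18 < 1? YES.
Since P[∪ A_i] ≤ 1/18 < 1, the complement has P[∩ A_i^c] ≥ 1 − 1/18 = 17/18 > 0, so some outcome avoids every A_i.

39·p = 1/18 ≈ 0.056; existence CERTIFIED by the union bound.


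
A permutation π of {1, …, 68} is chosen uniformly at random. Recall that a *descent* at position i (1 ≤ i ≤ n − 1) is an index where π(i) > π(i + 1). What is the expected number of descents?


Write X = Σ X_I over i = 1, …, 67, with X_I the indicator of one descent.
There are 67 indicators.
For each fixed i, the pair (π(i), π(i+1)) is a uniformly random ordered pair of distinct values from {1, …, 68}; by symmetry P[π(i) > π(i+1)] = 1/2.
By linearity: E[X] = 67 · (1/2) = (68 − 1) · (1/2) = 67/2 ≈ 33.50000.

E[X] = 67/2 = 33.50000.


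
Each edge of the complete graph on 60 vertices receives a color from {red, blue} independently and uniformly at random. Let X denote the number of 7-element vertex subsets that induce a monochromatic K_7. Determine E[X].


Let X = Σ_S X_S over the C(60, 7) = 386206920 subsets S of size 7, where X_S = 1 if the K_7 on S is monochromatic.
For a fixed S, the K_7 on S has C(7, 2) = 21 edges. P[all 21 edges red] = (1/2)^21, and likewise for blue, so P[monochromatic] = 2·(1/2)^21 = 2^{1 − 21} = 1/1048576.
By linearity of expectation: E[X] = C(60, 7) · 2^{1 − 21} = 386206920 · 1/1048576 = 48275865/131072.
Numerically: E[X] ≈ 368.315620.

E[X] = C(60,7)·2^(1−C(7,2)) = 48275865/131072 ≈ 368.315620.


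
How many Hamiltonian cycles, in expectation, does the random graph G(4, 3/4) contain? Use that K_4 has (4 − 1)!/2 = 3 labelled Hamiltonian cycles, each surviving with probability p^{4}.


K_4 has (4 − 1)!/2 = 3 labelled Hamiltonian cycles.
For each such Hamiltonian cycle H, let X_H = 1 if all 4 edges of H are present in G. Then P[X_H = 1] = p^{4} = (3/4)^{4} = 81/256.
By linearity: E[X] = Σ_H E[X_H] = 3 · p^{4} = 3 · 81/256 = 243/256.
Numerically: E[X] ≈ 0.9492.

E[X] = 3 · (3/4)^{4} = 243/256 ≈ 0.9492.


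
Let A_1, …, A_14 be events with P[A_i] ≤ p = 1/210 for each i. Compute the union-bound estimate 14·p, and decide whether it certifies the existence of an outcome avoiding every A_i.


Union bound: P[∪_{i=1}^{14} A_i] ≤ Σ_i P[A_i] ≤ 14·p = 14·(1/210) = 1/15.
Numerically: 1/15 ≈ 0.06667.
Is 1/15 < 1? YES.
Since P[∪ A_i] ≤ 1/15 < 1, the complement has P[∩ A_i^c] ≥ 1 − 1/15 = 14/15 > 0, so some outcome avoids every A_i.

14·p = 1/15 ≈ 0.06667; existence CERTIFIED by the union bound.


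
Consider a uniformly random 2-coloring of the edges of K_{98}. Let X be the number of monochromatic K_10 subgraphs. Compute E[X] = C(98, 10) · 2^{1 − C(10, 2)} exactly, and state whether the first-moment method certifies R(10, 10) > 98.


E[X] = C(98, 10) · 2^{1 − 45} = 14005614014756 · 2^{−44} = 14005614014756/17592186044416.
As a reduced fraction: E[X] = 3501403503689/4398046511104 ≈ 0.79613.
Is E[X] < 1? YES.
Since E[X] < 1, there exists a 2-coloring of K_{98} with no monochromatic K_10; hence R(10, 10) > 98.

E[X] = 3501403503689/4398046511104 ≈ 0.79613; E[X] < 1, so R(10, 10) > 98.


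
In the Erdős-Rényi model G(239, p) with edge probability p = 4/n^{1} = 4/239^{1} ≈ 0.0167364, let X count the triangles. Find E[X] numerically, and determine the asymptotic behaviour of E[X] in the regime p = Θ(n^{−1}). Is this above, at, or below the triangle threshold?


Number of potential triangles: C(239, 3) = 2246839.
Each occurs with probability p³ ≈ (0.0167364)³ ≈ 4.68798562e-06.
By linearity: E[X] = C(239, 3)·p³ ≈ 2246839 · 4.68798562e-06 ≈ 10.533149.
Here α = 1, so p = 4/n is exactly at the triangle threshold p ~ 1/n. Asymptotically E[X] → c³/6 = 4³/6 = 32/3 ≈ 10.666667, a bounded constant. In this regime the triangle count is asymptotically Poisson(c³/6).

E[X] ≈ 10.533149; in regime p = Θ(1/n^{1}) E[X] stays bounded (at the triangle threshold p ~ 1/n).


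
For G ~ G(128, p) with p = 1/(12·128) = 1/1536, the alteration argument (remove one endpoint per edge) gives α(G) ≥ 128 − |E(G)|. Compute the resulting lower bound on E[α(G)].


E[|E(G)|] = C(128, 2)·p = 8128 · (1/1536) = 127/24.
E[α(G)] ≥ n − E[|E(G)|] = 128 − 127/24 = 2945/24.
Numerically: ≈ 122.7083.
(This is only a lower bound; the true E[α(G)] may be larger.)

E[α(G)] ≥ 2945/24 ≈ 122.7083.


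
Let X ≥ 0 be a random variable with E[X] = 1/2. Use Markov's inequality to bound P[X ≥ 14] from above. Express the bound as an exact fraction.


μ = E[X] = 1/2, a = 14.
Markov: P[X ≥ 14] ≤ μ/a = (1/2)/14 = 1/28.
Numerically: ≈ 0.0357.
(Since a = 14 > μ = 0.5000, the bound 1/28 is < 1 and informative.)

P[X ≥ 14] ≤ 1/28 ≈ 0.0357.


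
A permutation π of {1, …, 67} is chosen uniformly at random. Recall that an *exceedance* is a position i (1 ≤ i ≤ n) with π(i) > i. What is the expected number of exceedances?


Write X = Σ_{i=1}^{67} X_i, where X_i = 1_{π(i) > i}.
For each fixed i, π(i) is uniform over {1, …, 67} (marginal of a uniform permutation), so P[π(i) > i] = (n − i)/n. Summing: Σ_{i=1}^{67} (n − i)/n = (0 + 1 + … + 66)/67 = 67(67 − 1)/(2·67) = (67 − 1)/2.
Hence E[X] = Σ_{i=1}^{67} (67 − i)/67 = 33 ≈ 33.000000.

E[X] = 33 = 33.000000.


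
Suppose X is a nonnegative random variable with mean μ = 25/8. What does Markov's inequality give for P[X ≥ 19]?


μ = E[X] = 25/8, a = 19.
Markov: P[X ≥ 19] ≤ μ/a = (25/8)/19 = 25/152.
Numerically: ≈ 0.164.
(Since a = 19 > μ = 3.125, the bound 25/152 is < 1 and informative.)

P[X ≥ 19] ≤ 25/152 ≈ 0.164.


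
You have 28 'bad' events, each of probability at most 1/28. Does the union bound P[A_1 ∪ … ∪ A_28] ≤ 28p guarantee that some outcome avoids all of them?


Union bound: P[∪_{i=1}^{28} A_i] ≤ Σ_i P[A_i] ≤ 28·p = 28·(1/28) = 1.
Numerically: 1 ≈ 1.0000.
Is 1 < 1? NO.
Since the bound 1 is ≥ 1, the union bound is uninformative here; it does NOT by itself certify existence.

28·p = 1 ≈ 1.0000; existence NOT certified by the union bound.


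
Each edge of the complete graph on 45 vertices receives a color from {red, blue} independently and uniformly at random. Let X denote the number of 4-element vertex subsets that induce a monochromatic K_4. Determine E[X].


Let X = Σ_S X_S over the C(45, 4) = 148995 subsets S of size 4, where X_S = 1 if the K_4 on S is monochromatic.
For a fixed S, the K_4 on S has C(4, 2) = 6 edges. P[all 6 edges red] = (1/2)^6, and likewise for blue, so P[monochromatic] = 2·(1/2)^6 = 2^{1 − 6} = 1/32.
By linearity of expectation: E[X] = C(45, 4) · 2^{1 − 6} = 148995 · 1/32 = 148995/32.
Numerically: E[X] ≈ 4656.093750.

E[X] = C(45,4)·2^(1−C(4,2)) = 148995/32 ≈ 4656.093750.


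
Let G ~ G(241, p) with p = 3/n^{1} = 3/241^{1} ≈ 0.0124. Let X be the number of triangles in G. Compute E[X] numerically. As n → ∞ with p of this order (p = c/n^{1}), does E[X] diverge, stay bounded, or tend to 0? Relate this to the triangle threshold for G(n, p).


Number of potential triangles: C(241, 3) = 2303960.
Each occurs with probability p³ ≈ (0.0124)³ ≈ 1.92891e-06.
By linearity: E[X] = C(241, 3)·p³ ≈ 2303960 · 1.92891e-06 ≈ 4.444.
Here α = 1, so p = 3/n is exactly at the triangle threshold p ~ 1/n. Asymptotically E[X] → c³/6 = 3³/6 = 9/2 ≈ 4.500, a bounded constant. In this regime the triangle count is asymptotically Poisson(c³/6).

E[X] ≈ 4.444; in regime p = Θ(1/n^{1}) E[X] stays bounded (at the triangle threshold p ~ 1/n).


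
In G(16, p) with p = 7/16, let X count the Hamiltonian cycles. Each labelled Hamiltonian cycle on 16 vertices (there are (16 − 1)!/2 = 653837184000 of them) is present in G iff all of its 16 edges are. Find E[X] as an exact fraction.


K_16 has (16 − 1)!/2 = 653837184000 labelled Hamiltonian cycles.
For each such Hamiltonian cycle H, let X_H = 1 if all 16 edges of H are present in G. Then P[X_H = 1] = p^{16} = (7/16)^{16} = 33232930569601/18446744073709551616.
By linearity of expectation: E[X] = Σ_H E[X_H] = 653837184000 · p^{16} = 653837184000 · 33232930569601/18446744073709551616 = 21219654042671322112875/18014398509481984.
Numerically: E[X] ≈ 1.17793e+06.

E[X] = 653837184000 · (7/16)^{16} = 21219654042671322112875/18014398509481984 ≈ 1.17793e+06.


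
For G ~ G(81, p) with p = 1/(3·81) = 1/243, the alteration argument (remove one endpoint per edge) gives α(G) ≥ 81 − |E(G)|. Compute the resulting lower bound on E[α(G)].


E[|E(G)|] = C(81, 2)·p = 3240 · (1/243) = 40/3.
E[α(G)] ≥ n − E[|E(G)|] = 81 − 40/3 = 203/3.
Numerically: ≈ 67.6667.
(This is only a lower bound; the true E[α(G)] may be larger.)

E[α(G)] ≥ 203/3 ≈ 67.6667.


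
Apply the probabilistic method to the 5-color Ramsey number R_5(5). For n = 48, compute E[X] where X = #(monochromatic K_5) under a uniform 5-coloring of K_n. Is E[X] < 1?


E[X] = C(48, 5) · 5^{1 − 10} = 1712304 · 5^{−9} = 1712304/1953125.
As a reduced fraction: E[X] = 1712304/1953125 ≈ 0.87670.
Is E[X] < 1? YES.
Since E[X] < 1, there exists a 5-coloring of K_{48} with no monochromatic K_5; hence R_5(5) > 48.

E[X] = 1712304/1953125 ≈ 0.87670; E[X] < 1, so R_5(5) > 48.


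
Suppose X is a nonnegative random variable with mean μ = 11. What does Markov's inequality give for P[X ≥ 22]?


μ = E[X] = 11, a = 22.
Markov: P[X ≥ 22] ≤ μ/a = (11)/22 = 1/2.
Numerically: ≈ 0.50000.
(Since a = 22 > μ = 11.00000, the bound 1/2 is < 1 and informative.)

P[X ≥ 22] ≤ 1/2 ≈ 0.50000.


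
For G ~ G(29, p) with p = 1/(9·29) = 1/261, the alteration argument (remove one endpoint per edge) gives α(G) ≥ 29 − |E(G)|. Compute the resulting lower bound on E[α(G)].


E[|E(G)|] = C(29, 2)·p = 406 · (1/261) = 14/9.
E[α(G)] ≥ n − E[|E(G)|] = 29 − 14/9 = 247/9.
Numerically: ≈ 27.444.
(This is only a lower bound; the true E[α(G)] may be larger.)

E[α(G)] ≥ 247/9 ≈ 27.444.


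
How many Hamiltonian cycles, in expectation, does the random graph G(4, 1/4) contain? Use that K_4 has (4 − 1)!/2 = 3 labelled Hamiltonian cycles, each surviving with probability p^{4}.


K_4 has (4 − 1)!/2 = 3 labelled Hamiltonian cycles.
For each such Hamiltonian cycle H, let X_H = 1 if all 4 edges of H are present in G. Then P[X_H = 1] = p^{4} = (1/4)^{4} = 1/256.
Summing the indicators: E[X] = Σ_H E[X_H] = 3 · p^{4} = 3 · 1/256 = 3/256.
Numerically: E[X] ≈ 0.01172.

E[X] = 3 · (1/4)^{4} = 3/256 ≈ 0.01172.


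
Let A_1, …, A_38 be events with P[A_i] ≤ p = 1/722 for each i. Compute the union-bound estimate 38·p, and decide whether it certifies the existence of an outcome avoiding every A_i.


Union bound: P[∪_{i=1}^{38} A_i] ≤ Σ_i P[A_i] ≤ 38·p = 38·(1/722) = 1/19.
Numerically: 1/19 ≈ 0.0526.
Is 1/19 < 1? YES.
Since P[∪ A_i] ≤ 1/19 < 1, the complement has P[∩ A_i^c] ≥ 1 − 1/19 = 18/19 > 0, so some outcome avoids every A_i.

38·p = 1/19 ≈ 0.0526; existence CERTIFIED by the union bound.


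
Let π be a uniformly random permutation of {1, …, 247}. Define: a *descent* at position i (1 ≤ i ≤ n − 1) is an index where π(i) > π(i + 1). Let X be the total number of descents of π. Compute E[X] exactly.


Write X = Σ X_I over i = 1, …, 246, with X_I the indicator of one descent.
There are 246 indicators.
For each fixed i, the pair (π(i), π(i+1)) is a uniformly random ordered pair of distinct values from {1, …, 247}; by symmetry P[π(i) > π(i+1)] = 1/2.
By linearity: E[X] = 246 · (1/2) = (247 − 1) · (1/2) = 123 ≈ 123.000.

E[X] = 123 = 123.000.


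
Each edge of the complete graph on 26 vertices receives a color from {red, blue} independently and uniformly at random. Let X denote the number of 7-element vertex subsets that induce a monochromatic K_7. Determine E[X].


Let X = Σ_S X_S over the C(26, 7) = 657800 subsets S of size 7, where X_S = 1 if the K_7 on S is monochromatic.
For a fixed S, the K_7 on S has C(7, 2) = 21 edges. P[all 21 edges red] = (1/2)^21, and likewise for blue, so P[monochromatic] = 2·(1/2)^21 = 2^{1 − 21} = 1/1048576.
By linearity: E[X] = C(26, 7) · 2^{1 − 21} = 657800 · 1/1048576 = 82225/131072.
Numerically: E[X] ≈ 0.627327.

E[X] = C(26,7)·2^(1−C(7,2)) = 82225/131072 ≈ 0.627327.


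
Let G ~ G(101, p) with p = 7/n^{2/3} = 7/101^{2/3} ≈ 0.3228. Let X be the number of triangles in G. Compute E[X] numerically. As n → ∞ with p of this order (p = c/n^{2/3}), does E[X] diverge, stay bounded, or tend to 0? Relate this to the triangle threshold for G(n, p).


Number of potential triangles: C(101, 3) = 166650.
Each occurs with probability p³ ≈ (0.3228)³ ≈ 3.362415e-02.
By linearity: E[X] = C(101, 3)·p³ ≈ 166650 · 3.362415e-02 ≈ 5603.4653.
Since α = 2/3 < 1, p = c/n^{2/3} ≫ 1/n is above the triangle threshold p ~ 1/n. Asymptotically E[X] ~ (c³/6)·n^{3(1−α)} = (7³/6)·n^{1} → ∞; triangles are abundant w.h.p.

E[X] ≈ 5603.4653; in regime p = Θ(1/n^{2/3}) E[X] diverges (above the triangle threshold p ~ 1/n).


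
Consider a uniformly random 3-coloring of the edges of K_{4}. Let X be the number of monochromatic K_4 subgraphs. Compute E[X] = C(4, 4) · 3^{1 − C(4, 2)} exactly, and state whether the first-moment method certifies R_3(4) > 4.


E[X] = C(4, 4) · 3^{1 − 6} = 1 · 3^{−5} = 1/243.
As a reduced fraction: E[X] = 1/243 ≈ 0.004.
Is E[X] < 1? YES.
Since E[X] < 1, there exists a 3-coloring of K_{4} with no monochromatic K_4; hence R_3(4) > 4.

E[X] = 1/243 ≈ 0.004; E[X] < 1, so R_3(4) > 4.


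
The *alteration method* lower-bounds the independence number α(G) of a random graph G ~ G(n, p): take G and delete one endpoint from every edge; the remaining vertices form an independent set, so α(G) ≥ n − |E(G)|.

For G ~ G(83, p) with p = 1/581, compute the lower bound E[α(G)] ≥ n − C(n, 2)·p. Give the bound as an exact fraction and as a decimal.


E[|E(G)|] = C(83, 2)·p = 3403 · (1/581) = 41/7.
E[α(G)] ≥ n − E[|E(G)|] = 83 − 41/7 = 540/7.
Numerically: ≈ 77.1429.
(This is only a lower bound; the true E[α(G)] may be larger.)

E[α(G)] ≥ 540/7 ≈ 77.1429.


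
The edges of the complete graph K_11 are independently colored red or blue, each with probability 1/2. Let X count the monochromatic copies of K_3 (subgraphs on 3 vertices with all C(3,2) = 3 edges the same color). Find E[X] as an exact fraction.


Let X = Σ_S X_S over the C(11, 3) = 165 subsets S of size 3, where X_S = 1 if the K_3 on S is monochromatic.
For a fixed S, the K_3 on S has C(3, 2) = 3 edges. P[all 3 edges red] = (1/2)^3, and likewise for blue, so P[monochromatic] = 2·(1/2)^3 = 2^{1 − 3} = 1/4.
By linearity: E[X] = C(11, 3) · 2^{1 − 3} = 165 · 1/4 = 165/4.
Numerically: E[X] ≈ 41.250000.

E[X] = C(11,3)·2^(1−C(3,2)) = 165/4 ≈ 41.250000.


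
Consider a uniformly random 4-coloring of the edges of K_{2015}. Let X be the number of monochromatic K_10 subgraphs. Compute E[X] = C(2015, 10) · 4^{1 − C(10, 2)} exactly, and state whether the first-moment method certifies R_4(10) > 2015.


E[X] = C(2015, 10) · 4^{1 − 45} = 297353674437325491072340253 · 4^{−44} = 297353674437325491072340253/309485009821345068724781056.
As a reduced fraction: E[X] = 297353674437325491072340253/309485009821345068724781056 ≈ 0.960802.
Is E[X] < 1? YES.
Since E[X] < 1, there exists a 4-coloring of K_{2015} with no monochromatic K_10; hence R_4(10) > 2015.

E[X] = 297353674437325491072340253/309485009821345068724781056 ≈ 0.960802; E[X] < 1, so R_4(10) > 2015.


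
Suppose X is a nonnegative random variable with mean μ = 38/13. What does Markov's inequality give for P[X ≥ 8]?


μ = E[X] = 38/13, a = 8.
Markov: P[X ≥ 8] ≤ μ/a = (38/13)/8 = 19/52.
Numerically: ≈ 0.36538.
(Since a = 8 > μ = 2.92308, the bound 19/52 is < 1 and informative.)

P[X ≥ 8] ≤ 19/52 ≈ 0.36538.


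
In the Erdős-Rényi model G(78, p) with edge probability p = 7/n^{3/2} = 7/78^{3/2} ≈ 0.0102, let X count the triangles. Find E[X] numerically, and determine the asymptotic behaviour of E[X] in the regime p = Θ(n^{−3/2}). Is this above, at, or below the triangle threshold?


Number of potential triangles: C(78, 3) = 76076.
Each occurs with probability p³ ≈ (0.0102)³ ≈ 1.04922e-06.
By linearity: E[X] = C(78, 3)·p³ ≈ 76076 · 1.04922e-06 ≈ 0.080.
Since α = 3/2 > 1, p = c/n^{3/2} = o(1/n) is below the triangle threshold p ~ 1/n. Asymptotically E[X] ~ (c³/6)·n^{3(1−α)} = (7³/6)·n^{-1.5} → 0, so by Markov's inequality G has no triangles w.h.p.

E[X] ≈ 0.080; in regime p = Θ(1/n^{3/2}) E[X] tends to 0 (below the triangle threshold p ~ 1/n).


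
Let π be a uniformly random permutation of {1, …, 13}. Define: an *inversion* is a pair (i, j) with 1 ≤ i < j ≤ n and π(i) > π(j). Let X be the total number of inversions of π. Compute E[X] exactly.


Write X = Σ X_I over the C(13, 2) = 78 pairs i < j, with X_I the indicator of one inversion.
There are 78 indicators.
For each fixed pair i < j, the values π(i) and π(j) are two distinct elements of {1, …, 13} in uniformly random order; by symmetry P[π(i) > π(j)] = 1/2.
By linearity: E[X] = 78 · (1/2) = C(13, 2) · (1/2) = 78/2 = 39 ≈ 39.00000.

E[X] = 39 = 39.00000.


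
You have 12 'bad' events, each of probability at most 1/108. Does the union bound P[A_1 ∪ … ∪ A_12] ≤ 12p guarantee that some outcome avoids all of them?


Union bound: P[∪_{i=1}^{12} A_i] ≤ Σ_i P[A_i] ≤ 12·p = 12·(1/108) = 1/9.
Numerically: 1/9 ≈ 0.111.
Is 1/9 < 1? YES.
Since P[∪ A_i] ≤ 1/9 < 1, the complement has P[∩ A_i^c] ≥ 1 − 1/9 = 8/9 > 0, so some outcome avoids every A_i.

12·p = 1/9 ≈ 0.111; existence CERTIFIED by the union bound.


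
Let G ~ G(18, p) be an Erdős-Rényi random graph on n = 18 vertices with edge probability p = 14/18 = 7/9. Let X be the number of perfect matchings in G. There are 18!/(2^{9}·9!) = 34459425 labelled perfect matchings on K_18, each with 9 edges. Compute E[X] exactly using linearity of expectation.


K_18 has 18!/(2^{9}·9!) = 34459425 labelled perfect matchings.
For each such perfect matching H, let X_H = 1 if all 9 edges of H are present in G. Then P[X_H = 1] = p^{9} = (7/9)^{9} = 40353607/387420489.
By linearity: E[X] = Σ_H E[X_H] = 34459425 · p^{9} = 34459425 · 40353607/387420489 = 17167433257975/4782969.
Numerically: E[X] ≈ 3.589e+06.

E[X] = 34459425 · (7/9)^{9} = 17167433257975/4782969 ≈ 3.589e+06.


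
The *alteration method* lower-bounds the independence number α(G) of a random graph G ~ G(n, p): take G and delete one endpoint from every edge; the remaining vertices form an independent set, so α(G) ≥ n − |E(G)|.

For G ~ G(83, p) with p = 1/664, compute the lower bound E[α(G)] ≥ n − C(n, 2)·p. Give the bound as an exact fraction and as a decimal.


E[|E(G)|] = C(83, 2)·p = 3403 · (1/664) = 41/8.
E[α(G)] ≥ n − E[|E(G)|] = 83 − 41/8 = 623/8.
Numerically: ≈ 77.87500.
(This is only a lower bound; the true E[α(G)] may be larger.)

E[α(G)] ≥ 623/8 ≈ 77.87500.


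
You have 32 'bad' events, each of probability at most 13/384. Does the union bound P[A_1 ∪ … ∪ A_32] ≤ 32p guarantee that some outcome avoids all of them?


Union bound: P[∪_{i=1}^{32} A_i] ≤ Σ_i P[A_i] ≤ 32·p = 32·(13/384) = 13/12.
Numerically: 13/12 ≈ 1.083333.
Is 13/12 < 1? NO.
Since the bound 13/12 is ≥ 1, the union bound is uninformative here; it does NOT by itself certify existence.

32·p = 13/12 ≈ 1.083333; existence NOT certified by the union bound.


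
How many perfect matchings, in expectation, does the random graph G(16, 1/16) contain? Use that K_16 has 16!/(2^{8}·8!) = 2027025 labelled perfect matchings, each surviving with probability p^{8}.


K_16 has 16!/(2^{8}·8!) = 2027025 labelled perfect matchings.
For each such perfect matching H, let X_H = 1 if all 8 edges of H are present in G. Then P[X_H = 1] = p^{8} = (1/16)^{8} = 1/4294967296.
By linearity: E[X] = Σ_H E[X_H] = 2027025 · p^{8} = 2027025 · 1/4294967296 = 2027025/4294967296.
Numerically: E[X] ≈ 0.000472.

E[X] = 2027025 · (1/16)^{8} = 2027025/4294967296 ≈ 0.000472.


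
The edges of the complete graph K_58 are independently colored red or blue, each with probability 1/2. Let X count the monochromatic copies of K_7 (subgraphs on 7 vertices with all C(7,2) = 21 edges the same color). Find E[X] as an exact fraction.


Let X = Σ_S X_S over the C(58, 7) = 300674088 subsets S of size 7, where X_S = 1 if the K_7 on S is monochromatic.
For a fixed S, the K_7 on S has C(7, 2) = 21 edges. P[all 21 edges red] = (1/2)^21, and likewise for blue, so P[monochromatic] = 2·(1/2)^21 = 2^{1 − 21} = 1/1048576.
By linearity of expectation: E[X] = C(58, 7) · 2^{1 − 21} = 300674088 · 1/1048576 = 37584261/131072.
Numerically: E[X] ≈ 286.7452.

E[X] = C(58,7)·2^(1−C(7,2)) = 37584261/131072 ≈ 286.7452.


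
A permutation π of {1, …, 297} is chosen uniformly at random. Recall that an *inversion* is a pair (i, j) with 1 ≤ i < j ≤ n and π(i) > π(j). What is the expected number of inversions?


Write X = Σ X_I over the C(297, 2) = 43956 pairs i < j, with X_I the indicator of one inversion.
There are 43956 indicators.
For each fixed pair i < j, the values π(i) and π(j) are two distinct elements of {1, …, 297} in uniformly random order; by symmetry P[π(i) > π(j)] = 1/2.
By linearity: E[X] = 43956 · (1/2) = C(297, 2) · (1/2) = 43956/2 = 21978 ≈ 21978.000000.

E[X] = 21978 = 21978.000000.


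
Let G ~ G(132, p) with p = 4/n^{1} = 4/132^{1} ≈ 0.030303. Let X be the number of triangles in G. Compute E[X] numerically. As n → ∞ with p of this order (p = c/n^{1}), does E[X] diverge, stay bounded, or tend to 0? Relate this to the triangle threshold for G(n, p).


Number of potential triangles: C(132, 3) = 374660.
Each occurs with probability p³ ≈ (0.030303)³ ≈ 2.7826474e-05.
By linearity: E[X] = C(132, 3)·p³ ≈ 374660 · 2.7826474e-05 ≈ 10.42547.
Here α = 1, so p = 4/n is exactly at the triangle threshold p ~ 1/n. Asymptotically E[X] → c³/6 = 4³/6 = 32/3 ≈ 10.66667, a bounded constant. In this regime the triangle count is asymptotically Poisson(c³/6).

E[X] ≈ 10.42547; in regime p = Θ(1/n^{1}) E[X] stays bounded (at the triangle threshold p ~ 1/n).


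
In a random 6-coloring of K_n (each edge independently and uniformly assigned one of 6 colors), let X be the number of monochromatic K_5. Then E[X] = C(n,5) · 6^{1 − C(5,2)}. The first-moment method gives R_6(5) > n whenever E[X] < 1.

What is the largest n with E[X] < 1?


We need C(n, 5) · 6^{1 − 10} < 1, i.e. C(n, 5) < 6^{10 − 1} = 10077696.
Check values of n near the boundary:
  n = 63: C(63, 5) = 7028847; 7028847 < 10077696? YES
  n = 64: C(64, 5) = 7624512; 7624512 < 10077696? YES
  n = 65: C(65, 5) = 8259888; 8259888 < 10077696? YES
  n = 66: C(66, 5) = 8936928; 8936928 < 10077696? YES
  n = 67: C(67, 5) = 9657648; 9657648 < 10077696? YES
  n = 68: C(68, 5) = 10424128; 10424128 < 10077696? NO
The largest n with C(n, 5) < 10077696 is n = 67 (where E[X] = 67067/69984 ≈ 0.958). Hence R_6(5) > 67, i.e. R_6(5) ≥ 68.

Largest n = 67; hence R_6(5) > 67.


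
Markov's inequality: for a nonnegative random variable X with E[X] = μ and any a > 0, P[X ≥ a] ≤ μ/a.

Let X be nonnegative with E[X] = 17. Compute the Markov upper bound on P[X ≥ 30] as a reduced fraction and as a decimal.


μ = E[X] = 17, a = 30.
Markov: P[X ≥ 30] ≤ μ/a = (17)/30 = 17/30.
Numerically: ≈ 0.567.
(Since a = 30 > μ = 17.000, the bound 17/30 is < 1 and informative.)

P[X ≥ 30] ≤ 17/30 ≈ 0.567.


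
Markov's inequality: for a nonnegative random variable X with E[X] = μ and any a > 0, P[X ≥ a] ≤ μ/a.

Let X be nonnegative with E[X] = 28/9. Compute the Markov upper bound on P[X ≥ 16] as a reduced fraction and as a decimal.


μ = E[X] = 28/9, a = 16.
Markov: P[X ≥ 16] ≤ μ/a = (28/9)/16 = 7/36.
Numerically: ≈ 0.1944.
(Since a = 16 > μ = 3.1111, the bound 7/36 is < 1 and informative.)

P[X ≥ 16] ≤ 7/36 ≈ 0.1944.


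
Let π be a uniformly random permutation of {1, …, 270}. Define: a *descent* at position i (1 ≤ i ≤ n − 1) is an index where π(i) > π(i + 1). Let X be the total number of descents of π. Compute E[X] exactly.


Write X = Σ X_I over i = 1, …, 269, with X_I the indicator of one descent.
There are 269 indicators.
For each fixed i, the pair (π(i), π(i+1)) is a uniformly random ordered pair of distinct values from {1, …, 270}; by symmetry P[π(i) > π(i+1)] = 1/2.
By linearity: E[X] = 269 · (1/2) = (270 − 1) · (1/2) = 269/2 ≈ 134.5000.

E[X] = 269/2 = 134.5000.


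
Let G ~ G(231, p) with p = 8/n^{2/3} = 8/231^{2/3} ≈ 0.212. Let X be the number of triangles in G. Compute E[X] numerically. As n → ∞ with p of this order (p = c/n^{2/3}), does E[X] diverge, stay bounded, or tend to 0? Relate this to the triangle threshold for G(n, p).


Number of potential triangles: C(231, 3) = 2027795.
Each occurs with probability p³ ≈ (0.212)³ ≈ 9.59502e-03.
By linearity: E[X] = C(231, 3)·p³ ≈ 2027795 · 9.59502e-03 ≈ 19456.739.
Since α = 2/3 < 1, p = c/n^{2/3} ≫ 1/n is above the triangle threshold p ~ 1/n. Asymptotically E[X] ~ (c³/6)·n^{3(1−α)} = (8³/6)·n^{1} → ∞; triangles are abundant w.h.p.

E[X] ≈ 19456.739; in regime p = Θ(1/n^{2/3}) E[X] diverges (above the triangle threshold p ~ 1/n).


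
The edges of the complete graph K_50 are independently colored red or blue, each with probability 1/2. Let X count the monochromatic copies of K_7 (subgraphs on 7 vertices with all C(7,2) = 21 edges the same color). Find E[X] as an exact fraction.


Let X = Σ_S X_S over the C(50, 7) = 99884400 subsets S of size 7, where X_S = 1 if the K_7 on S is monochromatic.
For a fixed S, the K_7 on S has C(7, 2) = 21 edges. P[all 21 edges red] = (1/2)^21, and likewise for blue, so P[monochromatic] = 2·(1/2)^21 = 2^{1 − 21} = 1/1048576.
By linearity of expectation: E[X] = C(50, 7) · 2^{1 − 21} = 99884400 · 1/1048576 = 6242775/65536.
Numerically: E[X] ≈ 95.257.

E[X] = C(50,7)·2^(1−C(7,2)) = 6242775/65536 ≈ 95.257.


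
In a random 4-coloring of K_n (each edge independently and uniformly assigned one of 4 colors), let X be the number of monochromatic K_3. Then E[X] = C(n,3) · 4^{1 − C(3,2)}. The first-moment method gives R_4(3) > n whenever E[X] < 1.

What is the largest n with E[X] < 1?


We need C(n, 3) · 4^{1 − 3} < 1, i.e. C(n, 3) < 4^{3 − 1} = 16.
Check values of n near the boundary:
  n = 3: C(3, 3) = 1; 1 < 16? YES
  n = 4: C(4, 3) = 4; 4 < 16? YES
  n = 5: C(5, 3) = 10; 10 < 16? YES
  n = 6: C(6, 3) = 20; 20 < 16? NO
  n = 7: C(7, 3) = 35; 35 < 16? NO
The largest n with C(n, 3) < 16 is n = 5 (where E[X] = 5/8 ≈ 0.6250000). Hence R_4(3) > 5, i.e. R_4(3) ≥ 6.

Largest n = 5; hence R_4(3) > 5.


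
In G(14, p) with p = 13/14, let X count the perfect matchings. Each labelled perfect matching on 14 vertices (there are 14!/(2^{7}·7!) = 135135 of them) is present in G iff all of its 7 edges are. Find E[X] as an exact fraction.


K_14 has 14!/(2^{7}·7!) = 135135 labelled perfect matchings.
For each such perfect matching H, let X_H = 1 if all 7 edges of H are present in G. Then P[X_H = 1] = p^{7} = (13/14)^{7} = 62748517/105413504.
By linearity: E[X] = Σ_H E[X_H] = 135135 · p^{7} = 135135 · 62748517/105413504 = 1211360120685/15059072.
Numerically: E[X] ≈ 80440.6.

E[X] = 135135 · (13/14)^{7} = 1211360120685/15059072 ≈ 80440.6.


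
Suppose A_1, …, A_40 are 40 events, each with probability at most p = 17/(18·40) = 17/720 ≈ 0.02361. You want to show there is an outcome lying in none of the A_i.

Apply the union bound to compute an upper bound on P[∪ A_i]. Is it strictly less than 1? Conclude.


Union bound: P[∪_{i=1}^{40} A_i] ≤ Σ_i P[A_i] ≤ 40·p = 40·(17/720) = 17/18.
Numerically: 17/18 ≈ 0.94444.
Is 17/18 < 1? YES.
Since P[∪ A_i] ≤ 17/18 < 1, the complement has P[∩ A_i^c] ≥ 1 − 17/18 = 1/18 > 0, so some outcome avoids every A_i.

40·p = 17/18 ≈ 0.94444; existence CERTIFIED by the union bound.


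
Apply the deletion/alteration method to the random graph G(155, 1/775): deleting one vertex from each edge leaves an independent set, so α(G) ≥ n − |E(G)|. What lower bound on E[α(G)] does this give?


E[|E(G)|] = C(155, 2)·p = 11935 · (1/775) = 77/5.
E[α(G)] ≥ n − E[|E(G)|] = 155 − 77/5 = 698/5.
Numerically: ≈ 139.6000.
(This is only a lower bound; the true E[α(G)] may be larger.)

E[α(G)] ≥ 698/5 ≈ 139.6000.


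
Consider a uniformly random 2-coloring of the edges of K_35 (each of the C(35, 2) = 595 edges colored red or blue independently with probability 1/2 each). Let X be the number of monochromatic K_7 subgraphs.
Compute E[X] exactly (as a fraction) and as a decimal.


Let X = Σ_S X_S over the C(35, 7) = 6724520 subsets S of size 7, where X_S = 1 if the K_7 on S is monochromatic.
For a fixed S, the K_7 on S has C(7, 2) = 21 edges. P[all 21 edges red] = (1/2)^21, and likewise for blue, so P[monochromatic] = 2·(1/2)^21 = 2^{1 − 21} = 1/1048576.
By linearity of expectation: E[X] = C(35, 7) · 2^{1 − 21} = 6724520 · 1/1048576 = 840565/131072.
Numerically: E[X] ≈ 6.41300.

E[X] = C(35,7)·2^(1−C(7,2)) = 840565/131072 ≈ 6.41300.


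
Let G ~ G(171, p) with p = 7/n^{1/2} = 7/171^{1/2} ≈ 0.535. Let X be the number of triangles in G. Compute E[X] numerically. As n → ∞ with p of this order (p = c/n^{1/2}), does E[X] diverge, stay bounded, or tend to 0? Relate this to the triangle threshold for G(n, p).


Number of potential triangles: C(171, 3) = 818805.
Each occurs with probability p³ ≈ (0.535)³ ≈ 1.53391e-01.
By linearity: E[X] = C(171, 3)·p³ ≈ 818805 · 1.53391e-01 ≈ 125597.340.
Since α = 1/2 < 1, p = c/n^{1/2} ≫ 1/n is above the triangle threshold p ~ 1/n. Asymptotically E[X] ~ (c³/6)·n^{3(1−α)} = (7³/6)·n^{1.5} → ∞; triangles are abundant w.h.p.

E[X] ≈ 125597.340; in regime p = Θ(1/n^{1/2}) E[X] diverges (above the triangle threshold p ~ 1/n).


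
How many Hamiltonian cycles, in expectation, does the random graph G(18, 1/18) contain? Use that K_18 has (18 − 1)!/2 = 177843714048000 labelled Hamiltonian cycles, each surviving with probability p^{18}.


K_18 has (18 − 1)!/2 = 177843714048000 labelled Hamiltonian cycles.
For each such Hamiltonian cycle H, let X_H = 1 if all 18 edges of H are present in G. Then P[X_H = 1] = p^{18} = (1/18)^{18} = 1/39346408075296537575424.
By linearity of expectation: E[X] = Σ_H E[X_H] = 177843714048000 · p^{18} = 177843714048000 · 1/39346408075296537575424 = 14889875/3294258113514384.
Numerically: E[X] ≈ 4.5199e-09.

E[X] = 177843714048000 · (1/18)^{18} = 14889875/3294258113514384 ≈ 4.5199e-09.


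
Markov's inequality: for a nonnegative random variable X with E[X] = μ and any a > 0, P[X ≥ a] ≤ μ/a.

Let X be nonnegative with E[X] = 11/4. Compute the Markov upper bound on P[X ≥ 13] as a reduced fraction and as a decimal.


μ = E[X] = 11/4, a = 13.
Markov: P[X ≥ 13] ≤ μ/a = (11/4)/13 = 11/52.
Numerically: ≈ 0.211538.
(Since a = 13 > μ = 2.750000, the bound 11/52 is < 1 and informative.)

P[X ≥ 13] ≤ 11/52 ≈ 0.211538.


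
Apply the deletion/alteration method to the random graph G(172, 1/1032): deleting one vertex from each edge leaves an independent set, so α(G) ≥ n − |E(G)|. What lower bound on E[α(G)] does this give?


E[|E(G)|] = C(172, 2)·p = 14706 · (1/1032) = 57/4.
E[α(G)] ≥ n − E[|E(G)|] = 172 − 57/4 = 631/4.
Numerically: ≈ 157.75000.
(This is only a lower bound; the true E[α(G)] may be larger.)

E[α(G)] ≥ 631/4 ≈ 157.75000.


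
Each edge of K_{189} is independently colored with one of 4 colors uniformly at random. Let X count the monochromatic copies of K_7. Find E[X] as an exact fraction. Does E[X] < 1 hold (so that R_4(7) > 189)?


E[X] = C(189, 7) · 4^{1 − 21} = 1527510868092 · 4^{−20} = 1527510868092/1099511627776.
As a reduced fraction: E[X] = 381877717023/274877906944 ≈ 1.389263.
Is E[X] < 1? NO.
Since E[X] ≥ 1, the first-moment bound is inconclusive at n = 189; it does NOT by itself certify R_4(7) > 189.

E[X] = 381877717023/274877906944 ≈ 1.389263; E[X] ≥ 1; first-moment method inconclusive here.


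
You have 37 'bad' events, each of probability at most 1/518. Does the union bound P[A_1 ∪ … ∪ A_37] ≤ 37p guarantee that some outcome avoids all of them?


Union bound: P[∪_{i=1}^{37} A_i] ≤ Σ_i P[A_i] ≤ 37·p = 37·(1/518) = 1/14.
Numerically: 1/14 ≈ 0.07143.
Is 1/14 < 1? YES.
Since P[∪ A_i] ≤ 1/14 < 1, the complement has P[∩ A_i^c] ≥ 1 − 1/14 = 13/14 > 0, so some outcome avoids every A_i.

37·p = 1/14 ≈ 0.07143; existence CERTIFIED by the union bound.


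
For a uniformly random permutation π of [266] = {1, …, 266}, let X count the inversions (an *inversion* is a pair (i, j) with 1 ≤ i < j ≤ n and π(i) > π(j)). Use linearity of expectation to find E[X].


Write X = Σ X_I over the C(266, 2) = 35245 pairs i < j, with X_I the indicator of one inversion.
There are 35245 indicators.
For each fixed pair i < j, the values π(i) and π(j) are two distinct elements of {1, …, 266} in uniformly random order; by symmetry P[π(i) > π(j)] = 1/2.
By linearity: E[X] = 35245 · (1/2) = C(266, 2) · (1/2) = 35245/2 = 35245/2 ≈ 17622.500000.

E[X] = 35245/2 = 17622.500000.


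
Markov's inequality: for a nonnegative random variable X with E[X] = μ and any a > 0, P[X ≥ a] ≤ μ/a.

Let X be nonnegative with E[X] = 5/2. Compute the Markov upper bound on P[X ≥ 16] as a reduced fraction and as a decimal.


μ = E[X] = 5/2, a = 16.
Markov: P[X ≥ 16] ≤ μ/a = (5/2)/16 = 5/32.
Numerically: ≈ 0.15625.
(Since a = 16 > μ = 2.50000, the bound 5/32 is < 1 and informative.)

P[X ≥ 16] ≤ 5/32 ≈ 0.15625.


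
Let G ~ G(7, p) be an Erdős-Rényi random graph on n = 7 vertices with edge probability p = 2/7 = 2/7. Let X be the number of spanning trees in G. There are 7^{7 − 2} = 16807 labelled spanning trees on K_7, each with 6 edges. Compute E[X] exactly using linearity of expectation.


K_7 has 7^{7 − 2} = 16807 labelled spanning trees.
For each such spanning tree H, let X_H = 1 if all 6 edges of H are present in G. Then P[X_H = 1] = p^{6} = (2/7)^{6} = 64/117649.
Summing the indicators: E[X] = Σ_H E[X_H] = 16807 · p^{6} = 16807 · 64/117649 = 64/7.
Numerically: E[X] ≈ 9.14286.

E[X] = 16807 · (2/7)^{6} = 64/7 ≈ 9.14286.


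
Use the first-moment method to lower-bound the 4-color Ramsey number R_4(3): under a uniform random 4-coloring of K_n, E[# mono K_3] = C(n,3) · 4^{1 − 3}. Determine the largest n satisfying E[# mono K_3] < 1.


We need C(n, 3) · 4^{1 − 3} < 1, i.e. C(n, 3) < 4^{3 − 1} = 16.
Check values of n near the boundary:
  n = 3: C(3, 3) = 1; 1 < 16? YES
  n = 4: C(4, 3) = 4; 4 < 16? YES
  n = 5: C(5, 3) = 10; 10 < 16? YES
  n = 6: C(6, 3) = 20; 20 < 16? NO
  n = 7: C(7, 3) = 35; 35 < 16? NO
The largest n with C(n, 3) < 16 is n = 5 (where E[X] = 5/8 ≈ 0.6250000). Hence R_4(3) > 5, i.e. R_4(3) ≥ 6.

Largest n = 5; hence R_4(3) > 5.


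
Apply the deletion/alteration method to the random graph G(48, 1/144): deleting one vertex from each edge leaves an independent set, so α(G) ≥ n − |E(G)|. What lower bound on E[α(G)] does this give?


E[|E(G)|] = C(48, 2)·p = 1128 · (1/144) = 47/6.
E[α(G)] ≥ n − E[|E(G)|] = 48 − 47/6 = 241/6.
Numerically: ≈ 40.16667.
(This is only a lower bound; the true E[α(G)] may be larger.)

E[α(G)] ≥ 241/6 ≈ 40.16667.


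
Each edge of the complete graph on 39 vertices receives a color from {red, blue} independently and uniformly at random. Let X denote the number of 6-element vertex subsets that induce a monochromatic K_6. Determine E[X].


Let X = Σ_S X_S over the C(39, 6) = 3262623 subsets S of size 6, where X_S = 1 if the K_6 on S is monochromatic.
For a fixed S, the K_6 on S has C(6, 2) = 15 edges. P[all 15 edges red] = (1/2)^15, and likewise for blue, so P[monochromatic] = 2·(1/2)^15 = 2^{1 − 15} = 1/16384.
Summing: E[X] = C(39, 6) · 2^{1 − 15} = 3262623 · 1/16384 = 3262623/16384.
Numerically: E[X] ≈ 199.13470.

E[X] = C(39,6)·2^(1−C(6,2)) = 3262623/16384 ≈ 199.13470.
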